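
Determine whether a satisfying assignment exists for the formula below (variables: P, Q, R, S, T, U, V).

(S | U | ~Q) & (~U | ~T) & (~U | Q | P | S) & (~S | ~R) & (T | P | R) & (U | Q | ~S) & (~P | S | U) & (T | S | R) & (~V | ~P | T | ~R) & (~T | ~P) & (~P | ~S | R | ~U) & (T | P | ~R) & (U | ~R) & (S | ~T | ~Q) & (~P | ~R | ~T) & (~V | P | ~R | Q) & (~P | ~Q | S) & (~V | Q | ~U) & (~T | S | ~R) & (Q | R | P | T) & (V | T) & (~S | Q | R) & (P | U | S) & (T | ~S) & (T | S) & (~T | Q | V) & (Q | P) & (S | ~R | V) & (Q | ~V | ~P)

Try U = 0.
Unit clause (~R) forces R = 0.
Try S = 1.
Unit clause (Q) forces Q = 1.
Unit clause (T) forces T = 1.
Unit clause (~P) forces P = 0.
No clause remains; V is free.
A satisfying assignment: P=0,  Q=1,  R=0,  S=1,  T=1,  U=0,  V=0.

Yes, satisfiable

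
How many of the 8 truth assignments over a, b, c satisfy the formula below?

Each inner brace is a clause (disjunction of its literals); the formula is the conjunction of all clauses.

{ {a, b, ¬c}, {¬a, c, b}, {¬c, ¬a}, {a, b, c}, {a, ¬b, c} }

2

There are 2^3 = 8 truth assignments over (a, b, c).
Check each against the 5 clauses (columns in the order a, b, c):
  F F F  ✗ fails (a ∨ b ∨ c)
  F F T  ✗ fails (a ∨ b ∨ ¬c)
  F T F  ✗ fails (a ∨ ¬b ∨ c)
  F T T  ✓ satisfies all
  T F F  ✗ fails (¬a ∨ c ∨ b)
  T F T  ✗ fails (¬c ∨ ¬a)
  T T F  ✓ satisfies all
  T T T  ✗ fails (¬c ∨ ¬a)
2 of the 8 rows are models.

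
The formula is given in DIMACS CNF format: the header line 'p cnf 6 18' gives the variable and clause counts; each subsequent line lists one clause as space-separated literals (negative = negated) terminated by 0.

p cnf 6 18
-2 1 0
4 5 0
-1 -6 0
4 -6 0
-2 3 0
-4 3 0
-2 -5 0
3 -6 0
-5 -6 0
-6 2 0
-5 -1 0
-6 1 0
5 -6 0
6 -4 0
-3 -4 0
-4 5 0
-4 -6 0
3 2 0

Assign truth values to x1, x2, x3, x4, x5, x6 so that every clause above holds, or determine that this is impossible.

x1 ↦ False, x2 ↦ False, x3 ↦ True, x4 ↦ False, x5 ↦ True, x6 ↦ False

Suppose x2 = False.
Unit clause (¬x6) forces x6 = False.
Unit clause (¬x4) forces x4 = False.
Unit clause (x5) forces x5 = True.
Unit clause (¬x1) forces x1 = False.
Unit clause (x3) forces x3 = True.
All clauses are satisfied.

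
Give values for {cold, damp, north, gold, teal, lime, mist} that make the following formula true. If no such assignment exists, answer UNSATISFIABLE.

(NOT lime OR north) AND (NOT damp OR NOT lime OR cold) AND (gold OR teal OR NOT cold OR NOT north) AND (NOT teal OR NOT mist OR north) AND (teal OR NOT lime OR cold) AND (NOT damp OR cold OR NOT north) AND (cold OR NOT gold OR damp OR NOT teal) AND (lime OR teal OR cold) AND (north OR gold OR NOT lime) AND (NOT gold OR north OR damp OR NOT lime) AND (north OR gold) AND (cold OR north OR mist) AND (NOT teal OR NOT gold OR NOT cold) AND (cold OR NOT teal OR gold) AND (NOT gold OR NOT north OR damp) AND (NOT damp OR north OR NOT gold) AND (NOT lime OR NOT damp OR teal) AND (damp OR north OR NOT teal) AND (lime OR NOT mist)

Branch on lime: set lime = false.
Unit clause (NOT mist) forces mist = false.
Branch on teal: set teal = true.
Branch on north: set north = true.
Branch on damp: set damp = false.
Unit clause (NOT gold) forces gold = false.
Unit clause (cold) forces cold = true.
All clauses are satisfied.

cold: true; damp: false; north: true; gold: false; teal: true; lime: false; mist: false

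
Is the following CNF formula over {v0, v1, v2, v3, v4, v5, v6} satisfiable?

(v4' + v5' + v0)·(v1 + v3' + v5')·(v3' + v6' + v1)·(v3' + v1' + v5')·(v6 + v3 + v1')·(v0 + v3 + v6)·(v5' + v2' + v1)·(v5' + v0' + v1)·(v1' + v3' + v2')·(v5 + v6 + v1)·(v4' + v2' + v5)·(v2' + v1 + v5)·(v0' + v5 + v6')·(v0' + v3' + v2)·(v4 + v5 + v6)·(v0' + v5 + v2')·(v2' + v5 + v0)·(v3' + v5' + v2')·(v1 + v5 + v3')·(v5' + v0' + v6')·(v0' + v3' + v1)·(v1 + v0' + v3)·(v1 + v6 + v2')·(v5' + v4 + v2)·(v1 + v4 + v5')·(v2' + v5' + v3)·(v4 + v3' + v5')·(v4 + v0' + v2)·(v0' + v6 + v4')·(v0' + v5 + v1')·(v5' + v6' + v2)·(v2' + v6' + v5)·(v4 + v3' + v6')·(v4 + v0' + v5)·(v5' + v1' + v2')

Case v4 = 1:
Case v5 = 0:
From the singleton clause (v2'), v2 = 0.
Case v6 = 0:
From the singleton clause (v1), v1 = 1.
From the singleton clause (v3), v3 = 1.
From the singleton clause (v0'), v0 = 0.
This assignment satisfies each clause.
A satisfying assignment: v0: 0, v1: 1, v2: 0, v3: 1, v4: 1, v5: 0, v6: 0.

Yes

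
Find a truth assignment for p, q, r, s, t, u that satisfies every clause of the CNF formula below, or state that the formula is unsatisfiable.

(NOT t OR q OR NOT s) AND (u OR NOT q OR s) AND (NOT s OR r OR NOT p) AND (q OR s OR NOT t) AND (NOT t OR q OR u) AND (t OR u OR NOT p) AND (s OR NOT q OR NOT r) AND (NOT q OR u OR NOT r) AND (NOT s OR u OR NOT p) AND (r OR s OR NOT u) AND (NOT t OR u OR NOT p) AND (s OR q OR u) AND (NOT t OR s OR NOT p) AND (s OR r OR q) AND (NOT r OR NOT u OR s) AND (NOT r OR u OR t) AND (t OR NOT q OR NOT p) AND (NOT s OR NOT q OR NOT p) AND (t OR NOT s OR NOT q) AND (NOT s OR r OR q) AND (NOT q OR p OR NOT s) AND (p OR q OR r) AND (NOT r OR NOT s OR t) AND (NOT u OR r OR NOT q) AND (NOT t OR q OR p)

Case t = false:
Case u = true:
Case r = true:
(s) alone gives s = true.
That conflicts with the unit clause (NOT s).
That branch fails; take r = false instead.
(s) alone gives s = true.
(NOT p) alone gives p = false.
(NOT q) alone gives q = false.
That conflicts with the unit clause (q).
Either choice for r ends in contradiction.
That branch fails; take u = false instead.
(NOT p) alone gives p = false.
(NOT r) alone gives r = false.
(q) alone gives q = true.
(s) alone gives s = true.
That conflicts with the unit clause (NOT s).
Either choice for u ends in contradiction.
That branch fails; take t = true instead.
Case q = true:
Case u = true:
(r) alone gives r = true.
(s) alone gives s = true.
(NOT p) alone gives p = false.
That conflicts with the unit clause (p).
That branch fails; take u = false instead.
(s) alone gives s = true.
(NOT r) alone gives r = false.
(NOT p) alone gives p = false.
That conflicts with the unit clause (p).
Either choice for u ends in contradiction.
That branch fails; take q = false instead.
(NOT s) alone gives s = false.
That conflicts with the unit clause (s).
Either choice for q ends in contradiction.
Either choice for t ends in contradiction.

UNSATISFIABLE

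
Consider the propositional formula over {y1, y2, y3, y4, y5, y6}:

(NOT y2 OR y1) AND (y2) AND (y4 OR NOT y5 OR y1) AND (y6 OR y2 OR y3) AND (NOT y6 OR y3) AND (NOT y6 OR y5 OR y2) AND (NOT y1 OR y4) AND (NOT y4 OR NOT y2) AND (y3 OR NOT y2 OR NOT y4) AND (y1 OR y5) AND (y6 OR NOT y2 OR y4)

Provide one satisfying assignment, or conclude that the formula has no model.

UNSATISFIABLE

Unit clause (y2) forces y2 = true.
Unit clause (y1) forces y1 = true.
Unit clause (y4) forces y4 = true.
Now (NOT y4) is unsatisfied and unit — conflict.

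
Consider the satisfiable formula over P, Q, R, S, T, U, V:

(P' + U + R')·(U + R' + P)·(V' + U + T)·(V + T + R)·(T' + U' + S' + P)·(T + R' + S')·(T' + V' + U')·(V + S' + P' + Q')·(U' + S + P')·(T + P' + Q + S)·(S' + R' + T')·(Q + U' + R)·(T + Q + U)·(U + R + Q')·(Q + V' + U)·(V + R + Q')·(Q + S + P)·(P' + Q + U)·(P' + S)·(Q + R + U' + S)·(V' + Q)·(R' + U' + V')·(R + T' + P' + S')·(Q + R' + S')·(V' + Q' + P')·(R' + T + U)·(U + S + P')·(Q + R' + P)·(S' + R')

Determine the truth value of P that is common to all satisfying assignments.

False

Suppose P = 1.
Unit clause (S) forces S = 1.
Unit clause (R') forces R = 0.
Unit clause (T') forces T = 0.
Unit clause (V) forces V = 1.
Unit clause (U) forces U = 1.
Unit clause (Q) forces Q = 1.
Now (Q') is unsatisfied and unit — conflict.
So every satisfying assignment has P = False.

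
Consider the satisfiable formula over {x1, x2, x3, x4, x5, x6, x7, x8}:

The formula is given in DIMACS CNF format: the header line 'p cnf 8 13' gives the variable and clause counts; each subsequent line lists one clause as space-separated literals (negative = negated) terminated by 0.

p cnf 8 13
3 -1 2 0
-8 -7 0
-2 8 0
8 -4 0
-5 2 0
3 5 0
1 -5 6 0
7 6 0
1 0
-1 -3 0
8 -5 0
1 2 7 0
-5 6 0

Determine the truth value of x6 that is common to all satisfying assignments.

Suppose x6 = False.
From the singleton clause (x7), x7 = True.
From the singleton clause (¬x8), x8 = False.
From the singleton clause (¬x2), x2 = False.
From the singleton clause (¬x4), x4 = False.
From the singleton clause (¬x5), x5 = False.
From the singleton clause (x3), x3 = True.
From the singleton clause (x1), x1 = True.
But (¬x1) is also a unit clause — contradiction.
So every satisfying assignment has x6 = True.

True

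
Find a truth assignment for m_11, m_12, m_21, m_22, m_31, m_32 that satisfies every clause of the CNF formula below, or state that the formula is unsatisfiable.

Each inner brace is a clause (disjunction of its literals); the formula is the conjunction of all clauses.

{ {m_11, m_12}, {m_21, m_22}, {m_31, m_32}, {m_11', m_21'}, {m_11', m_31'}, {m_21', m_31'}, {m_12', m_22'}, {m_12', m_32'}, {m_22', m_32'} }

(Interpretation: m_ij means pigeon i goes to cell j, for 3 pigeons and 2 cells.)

UNSATISFIABLE

Suppose m_11 = 1.
(m_21') alone gives m_21 = 0.
(m_22) alone gives m_22 = 1.
(m_31') alone gives m_31 = 0.
(m_32) alone gives m_32 = 1.
Now (m_32') is unsatisfied and unit — conflict.
That branch fails; take m_11 = 0 instead.
(m_12) alone gives m_12 = 1.
(m_22') alone gives m_22 = 0.
(m_21) alone gives m_21 = 1.
(m_31') alone gives m_31 = 0.
(m_32) alone gives m_32 = 1.
Now (m_32') is unsatisfied and unit — conflict.
Neither m_11 = 1 nor m_11 = 0 works.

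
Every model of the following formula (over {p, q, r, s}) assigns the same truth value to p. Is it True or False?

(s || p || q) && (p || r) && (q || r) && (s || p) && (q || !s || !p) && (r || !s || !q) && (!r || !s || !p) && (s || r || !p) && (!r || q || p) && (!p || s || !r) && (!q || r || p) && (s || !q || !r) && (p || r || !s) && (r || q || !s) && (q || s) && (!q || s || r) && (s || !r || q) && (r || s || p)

Suppose p = true.
Try q = true.
Try r = true.
(!s) alone gives s = false.
That conflicts with the unit clause (s).
That branch fails; take r = false instead.
(!s) alone gives s = false.
That conflicts with the unit clause (s).
Neither r = true nor r = false works.
That branch fails; take q = false instead.
(r) alone gives r = true.
(!s) alone gives s = false.
That conflicts with the unit clause (s).
Neither q = true nor q = false works.
So every satisfying assignment has p = False.

False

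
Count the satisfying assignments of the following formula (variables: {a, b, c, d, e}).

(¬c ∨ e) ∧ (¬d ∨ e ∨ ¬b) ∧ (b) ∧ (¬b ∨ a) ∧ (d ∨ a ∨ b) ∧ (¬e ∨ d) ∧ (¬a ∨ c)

There are 2^5 = 32 truth assignments over (a, b, c, d, e).
Split on a. With a = True, the clauses containing a are satisfied and ¬a drops from the rest; 1 of the 2^4 = 16 assignments to the other variables satisfy what remains.
With a = False, by the same count on the reduced clause set, 0 assignments work.
(One model: a=T, b=T, c=T, d=T, e=T.)
Total: 1 + 0 = 1.

1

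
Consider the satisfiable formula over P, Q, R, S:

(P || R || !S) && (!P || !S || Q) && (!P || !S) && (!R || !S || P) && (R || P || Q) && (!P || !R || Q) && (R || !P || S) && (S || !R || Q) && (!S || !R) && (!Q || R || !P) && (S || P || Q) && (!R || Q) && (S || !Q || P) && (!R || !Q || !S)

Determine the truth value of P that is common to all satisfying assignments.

True

Suppose P = false.
Branch on R: set R = true.
The clause (!S) is unit, so S = false.
The clause (Q) is unit, so Q = true.
But (!Q) is also a unit clause — contradiction.
Backtrack on R: now try R = false.
The clause (!S) is unit, so S = false.
The clause (Q) is unit, so Q = true.
But (!Q) is also a unit clause — contradiction.
Either choice for R ends in contradiction.
So every satisfying assignment has P = True.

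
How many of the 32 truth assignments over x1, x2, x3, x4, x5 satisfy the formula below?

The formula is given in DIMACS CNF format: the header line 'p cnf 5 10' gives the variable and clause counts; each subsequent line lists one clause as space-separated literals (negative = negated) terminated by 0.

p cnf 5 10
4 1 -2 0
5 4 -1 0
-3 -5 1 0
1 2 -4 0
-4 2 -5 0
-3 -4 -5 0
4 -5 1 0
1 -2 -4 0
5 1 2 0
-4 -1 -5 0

8

There are 2^5 = 32 truth assignments over (x1, x2, x3, x4, x5).
Split on x3. With x3 = True, the clauses containing x3 are satisfied and ¬x3 drops from the rest; 4 of the 2^4 = 16 assignments to the other variables satisfy what remains.
With x3 = False, by the same count on the reduced clause set, 4 assignments work.
(One model: x1=T, x2=F, x3=F, x4=F, x5=T.)
Total: 4 + 4 = 8.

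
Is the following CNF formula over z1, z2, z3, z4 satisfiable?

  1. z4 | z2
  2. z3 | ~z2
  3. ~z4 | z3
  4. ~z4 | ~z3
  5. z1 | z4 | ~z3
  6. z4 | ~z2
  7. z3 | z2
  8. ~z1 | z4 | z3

Try z4 = 1.
From the singleton clause (z3), z3 = 1.
Now (~z3) is unsatisfied and unit — conflict.
Undo z4 and try z4 = 0.
From the singleton clause (z2), z2 = 1.
Now (~z2) is unsatisfied and unit — conflict.
Neither z4 = 1 nor z4 = 0 works.
No assignment satisfies every clause.

No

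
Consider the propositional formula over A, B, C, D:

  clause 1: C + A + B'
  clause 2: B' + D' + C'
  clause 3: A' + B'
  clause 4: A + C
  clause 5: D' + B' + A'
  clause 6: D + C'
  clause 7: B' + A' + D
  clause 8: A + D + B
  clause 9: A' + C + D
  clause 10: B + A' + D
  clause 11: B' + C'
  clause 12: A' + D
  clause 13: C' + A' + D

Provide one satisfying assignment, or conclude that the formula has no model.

Case A = 0:
(C) alone gives C = 1.
(D) alone gives D = 1.
(B') alone gives B = 0.
All clauses are satisfied.

A ↦ 0,  B ↦ 0,  C ↦ 1,  D ↦ 1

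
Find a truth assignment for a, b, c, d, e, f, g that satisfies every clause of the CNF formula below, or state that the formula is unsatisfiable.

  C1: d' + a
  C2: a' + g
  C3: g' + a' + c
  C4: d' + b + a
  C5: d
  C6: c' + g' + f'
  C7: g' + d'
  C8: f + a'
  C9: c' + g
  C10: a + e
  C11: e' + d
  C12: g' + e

Unit clause (d) forces d = 1.
Unit clause (a) forces a = 1.
Unit clause (g) forces g = 1.
That conflicts with the unit clause (g').

UNSATISFIABLE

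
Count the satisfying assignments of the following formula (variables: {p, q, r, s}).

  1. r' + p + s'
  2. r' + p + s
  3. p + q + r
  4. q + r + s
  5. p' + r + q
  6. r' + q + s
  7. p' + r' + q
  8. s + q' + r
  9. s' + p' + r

There are 2^4 = 16 truth assignments over (p, q, r, s).
Check each against the 9 clauses (columns in the order p, q, r, s):
  F F F F  ✗ fails (p + q + r)
  F F F T  ✗ fails (p + q + r)
  F F T F  ✗ fails (r' + p + s)
  F F T T  ✗ fails (r' + p + s')
  F T F F  ✗ fails (s + q' + r)
  F T F T  ✓ satisfies all
  F T T F  ✗ fails (r' + p + s)
  F T T T  ✗ fails (r' + p + s')
  T F F F  ✗ fails (q + r + s)
  T F F T  ✗ fails (p' + r + q)
  T F T F  ✗ fails (r' + q + s)
  T F T T  ✗ fails (p' + r' + q)
  T T F F  ✗ fails (s + q' + r)
  T T F T  ✗ fails (s' + p' + r)
  T T T F  ✓ satisfies all
  T T T T  ✓ satisfies all
3 of the 16 rows are models.

3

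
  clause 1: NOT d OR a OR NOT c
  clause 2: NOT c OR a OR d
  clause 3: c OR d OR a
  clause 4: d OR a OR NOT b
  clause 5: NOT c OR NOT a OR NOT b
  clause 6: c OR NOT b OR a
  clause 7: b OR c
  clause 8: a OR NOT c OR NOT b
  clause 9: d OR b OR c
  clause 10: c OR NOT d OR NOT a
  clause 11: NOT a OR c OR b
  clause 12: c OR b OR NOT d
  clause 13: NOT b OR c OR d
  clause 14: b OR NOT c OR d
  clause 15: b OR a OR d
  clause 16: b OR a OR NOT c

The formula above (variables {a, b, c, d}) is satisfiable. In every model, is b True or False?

False

Suppose b = true.
Try d = true.
Try a = true.
From the singleton clause (NOT c), c = false.
That conflicts with the unit clause (c).
Undo a and try a = false.
From the singleton clause (NOT c), c = false.
That conflicts with the unit clause (c).
Neither a = true nor a = false works.
Undo d and try d = false.
From the singleton clause (a), a = true.
From the singleton clause (NOT c), c = false.
That conflicts with the unit clause (c).
Neither d = true nor d = false works.
So every satisfying assignment has b = False.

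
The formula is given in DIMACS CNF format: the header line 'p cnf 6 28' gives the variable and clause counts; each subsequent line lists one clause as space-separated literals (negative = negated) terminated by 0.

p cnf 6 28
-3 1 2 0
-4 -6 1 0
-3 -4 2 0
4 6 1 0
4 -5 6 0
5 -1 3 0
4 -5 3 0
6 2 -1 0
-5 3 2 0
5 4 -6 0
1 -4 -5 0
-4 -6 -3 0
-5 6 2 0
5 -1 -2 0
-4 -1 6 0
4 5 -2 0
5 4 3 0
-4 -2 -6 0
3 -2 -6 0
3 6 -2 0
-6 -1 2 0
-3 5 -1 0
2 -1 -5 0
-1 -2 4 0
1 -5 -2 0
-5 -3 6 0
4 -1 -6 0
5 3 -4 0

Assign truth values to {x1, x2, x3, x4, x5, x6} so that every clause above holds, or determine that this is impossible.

Branch on x3: set x3 = True.
Branch on x1: set x1 = False.
From the singleton clause (x2), x2 = True.
From the singleton clause (¬x5), x5 = False.
From the singleton clause (x4), x4 = True.
From the singleton clause (¬x6), x6 = False.
This assignment satisfies each clause.

x1 ↦ False; x2 ↦ True; x3 ↦ True; x4 ↦ True; x5 ↦ False; x6 ↦ False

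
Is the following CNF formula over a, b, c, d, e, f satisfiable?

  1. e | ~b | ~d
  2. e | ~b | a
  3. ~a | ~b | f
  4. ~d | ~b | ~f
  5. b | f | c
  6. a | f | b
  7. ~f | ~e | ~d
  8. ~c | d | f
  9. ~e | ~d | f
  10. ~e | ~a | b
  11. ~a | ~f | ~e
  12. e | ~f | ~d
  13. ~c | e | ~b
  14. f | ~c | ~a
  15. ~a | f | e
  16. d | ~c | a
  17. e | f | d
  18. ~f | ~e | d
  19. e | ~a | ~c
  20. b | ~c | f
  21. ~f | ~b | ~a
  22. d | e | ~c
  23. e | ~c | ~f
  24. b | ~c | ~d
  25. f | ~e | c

Yes, satisfiable

Try e = 0.
Try b = 0.
Try f = 1.
(~d) alone gives d = 0.
(~c) alone gives c = 0.
Every clause is now satisfied; a is unconstrained.
A satisfying assignment: a=0, b=0, c=0, d=0, e=0, f=1.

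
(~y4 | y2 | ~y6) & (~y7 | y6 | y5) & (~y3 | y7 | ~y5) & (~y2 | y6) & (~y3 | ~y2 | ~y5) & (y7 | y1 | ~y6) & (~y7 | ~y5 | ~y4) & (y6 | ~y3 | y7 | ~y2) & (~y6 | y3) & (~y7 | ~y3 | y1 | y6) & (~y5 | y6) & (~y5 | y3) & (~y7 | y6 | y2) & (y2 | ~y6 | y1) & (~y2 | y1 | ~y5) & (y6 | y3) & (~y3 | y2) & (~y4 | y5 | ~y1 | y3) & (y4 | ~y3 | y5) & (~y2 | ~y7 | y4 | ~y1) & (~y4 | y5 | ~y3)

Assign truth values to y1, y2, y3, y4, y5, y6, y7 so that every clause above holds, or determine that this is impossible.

UNSATISFIABLE

Branch on y2: set y2 = 0.
(~y3) alone gives y3 = 0.
(~y6) alone gives y6 = 0.
But (y6) is also a unit clause — contradiction.
Undo y2 and try y2 = 1.
(y6) alone gives y6 = 1.
(y3) alone gives y3 = 1.
(~y5) alone gives y5 = 0.
(y4) alone gives y4 = 1.
But (~y4) is also a unit clause — contradiction.
Both values of y2 lead to a conflict.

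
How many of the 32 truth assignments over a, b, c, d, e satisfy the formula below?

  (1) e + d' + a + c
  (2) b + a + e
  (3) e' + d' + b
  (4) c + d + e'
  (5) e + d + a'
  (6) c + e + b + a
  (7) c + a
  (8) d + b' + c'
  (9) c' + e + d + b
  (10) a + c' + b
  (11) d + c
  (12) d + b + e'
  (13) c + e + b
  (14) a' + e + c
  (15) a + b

There are 2^5 = 32 truth assignments over (a, b, c, d, e).
Split on a. With a = 1, the clauses containing a are satisfied and a' drops from the rest; 4 of the 2^4 = 16 assignments to the other variables satisfy what remains.
With a = 0, by the same count on the reduced clause set, 2 assignments work.
Total: 4 + 2 = 6.

6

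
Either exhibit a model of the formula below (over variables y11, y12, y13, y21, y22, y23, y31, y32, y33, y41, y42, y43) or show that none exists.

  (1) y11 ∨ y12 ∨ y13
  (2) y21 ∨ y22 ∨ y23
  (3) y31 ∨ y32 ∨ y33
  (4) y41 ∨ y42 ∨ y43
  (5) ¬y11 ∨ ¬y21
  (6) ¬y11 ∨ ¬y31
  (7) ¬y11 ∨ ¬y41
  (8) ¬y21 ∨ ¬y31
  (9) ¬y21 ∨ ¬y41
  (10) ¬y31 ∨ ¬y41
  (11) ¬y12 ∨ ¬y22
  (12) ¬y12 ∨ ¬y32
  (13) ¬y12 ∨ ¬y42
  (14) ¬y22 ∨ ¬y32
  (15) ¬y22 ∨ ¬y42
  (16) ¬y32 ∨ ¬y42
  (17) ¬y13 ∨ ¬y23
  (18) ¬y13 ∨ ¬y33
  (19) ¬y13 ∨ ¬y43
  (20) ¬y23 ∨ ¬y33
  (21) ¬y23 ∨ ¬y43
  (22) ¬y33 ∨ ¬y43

Try y11 = False.
Try y12 = True.
Unit clause (¬y22) forces y22 = False.
Unit clause (¬y32) forces y32 = False.
Unit clause (¬y42) forces y42 = False.
Try y21 = True.
Unit clause (¬y31) forces y31 = False.
Unit clause (y33) forces y33 = True.
Unit clause (¬y41) forces y41 = False.
Unit clause (y43) forces y43 = True.
But (¬y43) is also a unit clause — contradiction.
So y21 must be the other value — set y21 = False.
Unit clause (y23) forces y23 = True.
Unit clause (¬y13) forces y13 = False.
Unit clause (¬y33) forces y33 = False.
Unit clause (y31) forces y31 = True.
Unit clause (¬y41) forces y41 = False.
Unit clause (y43) forces y43 = True.
But (¬y43) is also a unit clause — contradiction.
Neither y21 = True nor y21 = False works.
So y12 must be the other value — set y12 = False.
Unit clause (y13) forces y13 = True.
Unit clause (¬y23) forces y23 = False.
Unit clause (¬y33) forces y33 = False.
Unit clause (¬y43) forces y43 = False.
Try y21 = True.
Unit clause (¬y31) forces y31 = False.
Unit clause (y32) forces y32 = True.
Unit clause (¬y41) forces y41 = False.
Unit clause (y42) forces y42 = True.
But (¬y42) is also a unit clause — contradiction.
So y21 must be the other value — set y21 = False.
Unit clause (y22) forces y22 = True.
Unit clause (¬y32) forces y32 = False.
Unit clause (y31) forces y31 = True.
Unit clause (¬y41) forces y41 = False.
Unit clause (y42) forces y42 = True.
But (¬y42) is also a unit clause — contradiction.
Neither y21 = True nor y21 = False works.
Neither y12 = True nor y12 = False works.
So y11 must be the other value — set y11 = True.
Unit clause (¬y21) forces y21 = False.
Unit clause (¬y31) forces y31 = False.
Unit clause (¬y41) forces y41 = False.
Try y22 = True.
Unit clause (¬y12) forces y12 = False.
Unit clause (¬y32) forces y32 = False.
Unit clause (y33) forces y33 = True.
Unit clause (¬y42) forces y42 = False.
Unit clause (y43) forces y43 = True.
But (¬y43) is also a unit clause — contradiction.
So y22 must be the other value — set y22 = False.
Unit clause (y23) forces y23 = True.
Unit clause (¬y13) forces y13 = False.
Unit clause (¬y33) forces y33 = False.
Unit clause (y32) forces y32 = True.
Unit clause (¬y12) forces y12 = False.
Unit clause (¬y42) forces y42 = False.
Unit clause (y43) forces y43 = True.
But (¬y43) is also a unit clause — contradiction.
Neither y22 = True nor y22 = False works.
Neither y11 = True nor y11 = False works.

UNSATISFIABLE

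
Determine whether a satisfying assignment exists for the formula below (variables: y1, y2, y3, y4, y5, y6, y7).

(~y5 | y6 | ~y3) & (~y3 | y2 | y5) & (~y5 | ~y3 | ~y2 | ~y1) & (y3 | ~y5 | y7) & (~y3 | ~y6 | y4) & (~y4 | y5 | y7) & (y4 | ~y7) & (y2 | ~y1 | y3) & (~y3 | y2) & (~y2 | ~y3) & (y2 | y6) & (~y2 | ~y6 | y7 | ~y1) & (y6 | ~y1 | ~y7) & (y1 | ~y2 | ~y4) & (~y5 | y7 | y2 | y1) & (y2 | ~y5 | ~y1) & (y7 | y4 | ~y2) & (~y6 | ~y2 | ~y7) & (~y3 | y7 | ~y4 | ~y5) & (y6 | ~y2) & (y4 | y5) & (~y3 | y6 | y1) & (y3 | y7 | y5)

Case y4 = 1:
Case y5 = 1:
Case y6 = 1:
Case y3 = 0:
Unit clause (y7) forces y7 = 1.
Unit clause (~y2) forces y2 = 0.
Unit clause (~y1) forces y1 = 0.
All clauses are satisfied.
A satisfying assignment: y1 ↦ 0; y2 ↦ 0; y3 ↦ 0; y4 ↦ 1; y5 ↦ 1; y6 ↦ 1; y7 ↦ 1.

Satisfiable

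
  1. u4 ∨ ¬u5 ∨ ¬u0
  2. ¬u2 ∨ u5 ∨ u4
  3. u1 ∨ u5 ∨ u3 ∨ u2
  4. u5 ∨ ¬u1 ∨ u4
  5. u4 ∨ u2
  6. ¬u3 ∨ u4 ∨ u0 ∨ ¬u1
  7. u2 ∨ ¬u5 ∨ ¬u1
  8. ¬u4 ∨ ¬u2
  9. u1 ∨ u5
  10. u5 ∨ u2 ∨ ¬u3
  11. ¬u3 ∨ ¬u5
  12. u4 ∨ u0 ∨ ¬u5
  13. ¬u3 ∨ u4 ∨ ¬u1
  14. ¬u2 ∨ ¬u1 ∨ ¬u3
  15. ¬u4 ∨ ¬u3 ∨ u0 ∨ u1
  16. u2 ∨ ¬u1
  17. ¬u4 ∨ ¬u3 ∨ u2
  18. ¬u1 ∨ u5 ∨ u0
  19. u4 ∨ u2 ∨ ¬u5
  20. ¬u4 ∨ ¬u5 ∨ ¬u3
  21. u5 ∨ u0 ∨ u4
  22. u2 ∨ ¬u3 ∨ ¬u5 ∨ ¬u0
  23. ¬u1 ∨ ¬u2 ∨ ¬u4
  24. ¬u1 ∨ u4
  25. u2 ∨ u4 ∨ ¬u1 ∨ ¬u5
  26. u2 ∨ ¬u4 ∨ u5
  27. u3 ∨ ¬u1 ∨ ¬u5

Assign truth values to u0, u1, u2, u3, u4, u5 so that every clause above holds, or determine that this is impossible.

u0 ↦ True; u1 ↦ False; u2 ↦ False; u3 ↦ False; u4 ↦ True; u5 ↦ True

Branch on u4: set u4 = True.
The clause (¬u2) is unit, so u2 = False.
The clause (¬u1) is unit, so u1 = False.
The clause (u5) is unit, so u5 = True.
The clause (¬u3) is unit, so u3 = False.
All clauses hold; u0 can take either value.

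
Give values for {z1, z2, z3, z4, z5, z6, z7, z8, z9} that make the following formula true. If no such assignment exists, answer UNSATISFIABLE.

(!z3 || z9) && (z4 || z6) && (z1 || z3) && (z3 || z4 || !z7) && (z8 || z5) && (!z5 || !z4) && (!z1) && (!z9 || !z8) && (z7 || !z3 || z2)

(!z1) alone gives z1 = false.
(z3) alone gives z3 = true.
(z9) alone gives z9 = true.
(!z8) alone gives z8 = false.
(z5) alone gives z5 = true.
(!z4) alone gives z4 = false.
(z6) alone gives z6 = true.
Case z7 = false:
(z2) alone gives z2 = true.
This assignment satisfies each clause.

z1=false; z2=true; z3=true; z4=false; z5=true; z6=true; z7=false; z8=false; z9=true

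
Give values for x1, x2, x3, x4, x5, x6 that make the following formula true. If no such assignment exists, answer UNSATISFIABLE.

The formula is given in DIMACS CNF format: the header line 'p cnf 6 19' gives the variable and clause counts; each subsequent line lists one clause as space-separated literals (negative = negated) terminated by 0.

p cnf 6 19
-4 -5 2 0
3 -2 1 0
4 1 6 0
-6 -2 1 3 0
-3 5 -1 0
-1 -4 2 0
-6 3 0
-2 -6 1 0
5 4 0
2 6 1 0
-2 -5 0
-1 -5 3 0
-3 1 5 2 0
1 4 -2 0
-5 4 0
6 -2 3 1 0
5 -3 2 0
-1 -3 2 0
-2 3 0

x1 ↦ False; x2 ↦ True; x3 ↦ True; x4 ↦ True; x5 ↦ False; x6 ↦ False

Suppose x6 = False.
Suppose x4 = True.
Suppose x5 = False.
Suppose x3 = True.
(¬x1) alone gives x1 = False.
(x2) alone gives x2 = True.
All clauses are satisfied.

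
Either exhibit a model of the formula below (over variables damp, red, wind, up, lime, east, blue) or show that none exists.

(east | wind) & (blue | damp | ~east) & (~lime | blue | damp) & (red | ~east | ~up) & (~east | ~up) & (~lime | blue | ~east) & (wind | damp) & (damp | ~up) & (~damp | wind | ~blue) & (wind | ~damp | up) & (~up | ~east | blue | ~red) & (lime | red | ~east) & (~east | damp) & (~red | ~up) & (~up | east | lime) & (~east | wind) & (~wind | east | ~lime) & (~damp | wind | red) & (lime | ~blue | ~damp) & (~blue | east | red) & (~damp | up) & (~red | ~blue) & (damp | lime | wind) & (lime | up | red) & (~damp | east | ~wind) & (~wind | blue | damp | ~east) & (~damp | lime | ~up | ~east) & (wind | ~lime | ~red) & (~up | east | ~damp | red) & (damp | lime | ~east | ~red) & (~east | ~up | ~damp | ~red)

damp: 0; red: 1; wind: 1; up: 0; lime: 0; east: 0; blue: 0

Try east = 0.
(wind) alone gives wind = 1.
(~lime) alone gives lime = 0.
(~up) alone gives up = 0.
(~damp) alone gives damp = 0.
(red) alone gives red = 1.
(~blue) alone gives blue = 0.
This assignment satisfies each clause.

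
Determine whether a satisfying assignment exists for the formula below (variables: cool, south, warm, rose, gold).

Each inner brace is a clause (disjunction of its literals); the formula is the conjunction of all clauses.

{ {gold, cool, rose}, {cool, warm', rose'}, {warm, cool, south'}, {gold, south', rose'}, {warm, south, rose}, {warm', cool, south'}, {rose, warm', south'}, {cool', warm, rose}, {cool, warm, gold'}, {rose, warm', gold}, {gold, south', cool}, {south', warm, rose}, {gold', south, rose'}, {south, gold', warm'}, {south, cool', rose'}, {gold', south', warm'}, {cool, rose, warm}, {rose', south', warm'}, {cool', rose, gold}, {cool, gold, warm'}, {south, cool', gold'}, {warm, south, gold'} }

Suppose gold = 0.
Suppose cool = 0.
(rose) alone gives rose = 1.
(warm') alone gives warm = 0.
(south') alone gives south = 0.
This assignment satisfies each clause.
A satisfying assignment: cool: 0, south: 0, warm: 0, rose: 1, gold: 0.

Satisfiable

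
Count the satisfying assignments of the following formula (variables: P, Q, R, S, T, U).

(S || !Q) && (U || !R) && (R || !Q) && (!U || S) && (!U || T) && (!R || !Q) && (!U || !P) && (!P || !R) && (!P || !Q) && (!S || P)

There are 2^6 = 64 truth assignments over (P, Q, R, S, T, U).
Split on Q. With Q = true, the clauses containing Q are satisfied and !Q drops from the rest; 0 of the 2^5 = 32 assignments to the other variables satisfy what remains.
With Q = false, by the same count on the reduced clause set, 6 assignments work.
(One model: P=F, Q=F, R=F, S=F, T=F, U=F.)
Total: 0 + 6 = 6.

6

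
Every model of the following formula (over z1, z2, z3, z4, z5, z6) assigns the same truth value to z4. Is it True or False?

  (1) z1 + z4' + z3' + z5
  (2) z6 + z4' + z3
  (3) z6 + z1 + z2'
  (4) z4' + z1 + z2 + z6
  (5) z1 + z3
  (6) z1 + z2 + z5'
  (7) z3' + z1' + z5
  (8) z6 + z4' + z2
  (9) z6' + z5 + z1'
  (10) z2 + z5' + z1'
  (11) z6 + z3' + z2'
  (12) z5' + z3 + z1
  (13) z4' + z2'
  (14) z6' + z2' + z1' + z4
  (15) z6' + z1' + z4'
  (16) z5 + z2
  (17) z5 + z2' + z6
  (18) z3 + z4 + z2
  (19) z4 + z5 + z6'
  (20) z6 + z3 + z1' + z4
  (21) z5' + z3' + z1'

Suppose z4 = 1.
Unit clause (z2') forces z2 = 0.
Unit clause (z6) forces z6 = 1.
Unit clause (z1') forces z1 = 0.
Unit clause (z3) forces z3 = 1.
Unit clause (z5) forces z5 = 1.
That conflicts with the unit clause (z5').
So every satisfying assignment has z4 = False.

False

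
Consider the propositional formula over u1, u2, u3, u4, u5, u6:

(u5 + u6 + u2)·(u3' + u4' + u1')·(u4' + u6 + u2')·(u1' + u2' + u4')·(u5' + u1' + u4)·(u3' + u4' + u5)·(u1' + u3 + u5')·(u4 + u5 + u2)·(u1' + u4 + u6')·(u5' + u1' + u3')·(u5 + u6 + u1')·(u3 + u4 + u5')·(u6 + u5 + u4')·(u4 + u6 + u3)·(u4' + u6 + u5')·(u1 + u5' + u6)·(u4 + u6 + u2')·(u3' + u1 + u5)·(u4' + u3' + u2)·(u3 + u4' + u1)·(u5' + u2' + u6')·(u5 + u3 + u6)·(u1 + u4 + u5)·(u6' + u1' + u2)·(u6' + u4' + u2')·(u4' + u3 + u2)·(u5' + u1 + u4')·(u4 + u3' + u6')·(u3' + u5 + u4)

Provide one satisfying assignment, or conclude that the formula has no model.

UNSATISFIABLE

Try u5 = 1.
Try u1 = 0.
From the singleton clause (u6), u6 = 1.
From the singleton clause (u2'), u2 = 0.
From the singleton clause (u4'), u4 = 0.
From the singleton clause (u3), u3 = 1.
That conflicts with the unit clause (u3').
So u1 must be the other value — set u1 = 1.
From the singleton clause (u4), u4 = 1.
From the singleton clause (u3'), u3 = 0.
That conflicts with the unit clause (u3).
Both values of u1 lead to a conflict.
So u5 must be the other value — set u5 = 0.
Try u6 = 1.
Try u3 = 0.
Try u4 = 1.
From the singleton clause (u1), u1 = 1.
From the singleton clause (u2'), u2 = 0.
That conflicts with the unit clause (u2).
So u4 must be the other value — set u4 = 0.
From the singleton clause (u2), u2 = 1.
From the singleton clause (u1'), u1 = 0.
That conflicts with the unit clause (u1).
Both values of u4 lead to a conflict.
So u3 must be the other value — set u3 = 1.
From the singleton clause (u4'), u4 = 0.
That conflicts with the unit clause (u4).
Both values of u3 lead to a conflict.
So u6 must be the other value — set u6 = 0.
From the singleton clause (u2), u2 = 1.
From the singleton clause (u4'), u4 = 0.
That conflicts with the unit clause (u4).
Both values of u6 lead to a conflict.
Both values of u5 lead to a conflict.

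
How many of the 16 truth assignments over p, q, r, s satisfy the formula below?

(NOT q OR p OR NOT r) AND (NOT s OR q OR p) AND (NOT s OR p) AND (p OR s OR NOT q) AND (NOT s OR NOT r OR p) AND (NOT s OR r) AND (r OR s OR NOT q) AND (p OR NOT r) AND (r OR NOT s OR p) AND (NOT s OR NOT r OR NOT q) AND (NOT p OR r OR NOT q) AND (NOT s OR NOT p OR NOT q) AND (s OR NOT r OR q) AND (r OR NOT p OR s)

There are 2^4 = 16 truth assignments over (p, q, r, s).
Check each against the 14 clauses (columns in the order p, q, r, s):
  F F F F  ✓ satisfies all
  F F F T  ✗ fails (NOT s OR q OR p)
  F F T F  ✗ fails (p OR NOT r)
  F F T T  ✗ fails (NOT s OR q OR p)
  F T F F  ✗ fails (p OR s OR NOT q)
  F T F T  ✗ fails (NOT s OR p)
  F T T F  ✗ fails (NOT q OR p OR NOT r)
  F T T T  ✗ fails (NOT q OR p OR NOT r)
  T F F F  ✗ fails (r OR NOT p OR s)
  T F F T  ✗ fails (NOT s OR r)
  T F T F  ✗ fails (s OR NOT r OR q)
  T F T T  ✓ satisfies all
  T T F F  ✗ fails (r OR s OR NOT q)
  T T F T  ✗ fails (NOT s OR r)
  T T T F  ✓ satisfies all
  T T T T  ✗ fails (NOT s OR NOT r OR NOT q)
3 of the 16 rows are models.

3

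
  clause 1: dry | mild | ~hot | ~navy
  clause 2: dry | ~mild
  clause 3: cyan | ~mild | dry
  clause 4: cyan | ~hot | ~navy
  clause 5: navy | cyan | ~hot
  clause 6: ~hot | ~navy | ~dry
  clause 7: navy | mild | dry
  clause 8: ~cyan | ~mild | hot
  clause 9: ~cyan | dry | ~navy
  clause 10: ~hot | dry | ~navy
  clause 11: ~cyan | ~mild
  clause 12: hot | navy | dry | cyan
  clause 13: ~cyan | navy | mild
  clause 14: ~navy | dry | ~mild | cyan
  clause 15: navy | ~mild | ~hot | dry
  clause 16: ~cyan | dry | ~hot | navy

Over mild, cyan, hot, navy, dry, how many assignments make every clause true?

6

There are 2^5 = 32 truth assignments over (mild, cyan, hot, navy, dry).
Split on mild. With mild = 1, the clauses containing mild are satisfied and ~mild drops from the rest; 2 of the 2^4 = 16 assignments to the other variables satisfy what remains.
With mild = 0, by the same count on the reduced clause set, 4 assignments work.
(One model: mild=F, cyan=F, hot=F, navy=F, dry=T.)
Total: 2 + 4 = 6.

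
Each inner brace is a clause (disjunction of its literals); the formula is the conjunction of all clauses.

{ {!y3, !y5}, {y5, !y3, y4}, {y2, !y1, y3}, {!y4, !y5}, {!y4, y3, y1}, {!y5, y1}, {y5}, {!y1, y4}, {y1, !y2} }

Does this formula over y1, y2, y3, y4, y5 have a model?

From the singleton clause (y5), y5 = true.
From the singleton clause (!y3), y3 = false.
From the singleton clause (!y4), y4 = false.
From the singleton clause (y1), y1 = true.
Now (!y1) is unsatisfied and unit — conflict.
No assignment satisfies every clause.

Unsatisfiable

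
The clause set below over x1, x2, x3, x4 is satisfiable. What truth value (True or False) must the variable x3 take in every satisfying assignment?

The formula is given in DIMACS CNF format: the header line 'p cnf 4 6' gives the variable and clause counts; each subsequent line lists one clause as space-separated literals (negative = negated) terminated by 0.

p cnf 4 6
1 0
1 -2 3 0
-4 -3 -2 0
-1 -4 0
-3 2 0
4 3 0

True

Suppose x3 = False.
(x1) alone gives x1 = True.
(¬x4) alone gives x4 = False.
Now (x4) is unsatisfied and unit — conflict.
So every satisfying assignment has x3 = True.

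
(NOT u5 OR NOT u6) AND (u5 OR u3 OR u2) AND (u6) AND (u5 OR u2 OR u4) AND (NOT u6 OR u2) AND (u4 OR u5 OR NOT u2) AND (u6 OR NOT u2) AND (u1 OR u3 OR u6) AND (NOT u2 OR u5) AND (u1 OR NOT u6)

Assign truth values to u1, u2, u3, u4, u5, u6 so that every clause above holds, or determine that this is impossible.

UNSATISFIABLE

(u6) alone gives u6 = true.
(NOT u5) alone gives u5 = false.
(u2) alone gives u2 = true.
Now (NOT u2) is unsatisfied and unit — conflict.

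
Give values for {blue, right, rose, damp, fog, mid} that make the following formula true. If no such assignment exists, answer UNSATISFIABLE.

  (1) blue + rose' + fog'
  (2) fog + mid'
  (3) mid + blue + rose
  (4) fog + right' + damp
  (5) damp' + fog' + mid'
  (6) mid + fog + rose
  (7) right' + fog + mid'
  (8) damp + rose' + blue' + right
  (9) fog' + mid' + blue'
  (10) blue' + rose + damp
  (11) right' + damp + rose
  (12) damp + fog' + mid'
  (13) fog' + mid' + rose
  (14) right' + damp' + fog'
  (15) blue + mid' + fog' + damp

Try fog = 0.
The clause (mid') is unit, so mid = 0.
The clause (rose) is unit, so rose = 1.
Try right = 0.
Try damp = 1.
No clause remains; blue is free.

blue ↦ 0, right ↦ 0, rose ↦ 1, damp ↦ 1, fog ↦ 0, mid ↦ 0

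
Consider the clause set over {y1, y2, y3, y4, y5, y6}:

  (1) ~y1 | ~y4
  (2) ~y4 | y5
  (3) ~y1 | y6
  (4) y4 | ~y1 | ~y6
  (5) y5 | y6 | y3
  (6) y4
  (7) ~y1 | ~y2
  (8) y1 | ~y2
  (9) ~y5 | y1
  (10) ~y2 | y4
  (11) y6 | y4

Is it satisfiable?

Unsatisfiable

Unit clause (y4) forces y4 = 1.
Unit clause (~y1) forces y1 = 0.
Unit clause (y5) forces y5 = 1.
Now (~y5) is unsatisfied and unit — conflict.
No assignment satisfies every clause.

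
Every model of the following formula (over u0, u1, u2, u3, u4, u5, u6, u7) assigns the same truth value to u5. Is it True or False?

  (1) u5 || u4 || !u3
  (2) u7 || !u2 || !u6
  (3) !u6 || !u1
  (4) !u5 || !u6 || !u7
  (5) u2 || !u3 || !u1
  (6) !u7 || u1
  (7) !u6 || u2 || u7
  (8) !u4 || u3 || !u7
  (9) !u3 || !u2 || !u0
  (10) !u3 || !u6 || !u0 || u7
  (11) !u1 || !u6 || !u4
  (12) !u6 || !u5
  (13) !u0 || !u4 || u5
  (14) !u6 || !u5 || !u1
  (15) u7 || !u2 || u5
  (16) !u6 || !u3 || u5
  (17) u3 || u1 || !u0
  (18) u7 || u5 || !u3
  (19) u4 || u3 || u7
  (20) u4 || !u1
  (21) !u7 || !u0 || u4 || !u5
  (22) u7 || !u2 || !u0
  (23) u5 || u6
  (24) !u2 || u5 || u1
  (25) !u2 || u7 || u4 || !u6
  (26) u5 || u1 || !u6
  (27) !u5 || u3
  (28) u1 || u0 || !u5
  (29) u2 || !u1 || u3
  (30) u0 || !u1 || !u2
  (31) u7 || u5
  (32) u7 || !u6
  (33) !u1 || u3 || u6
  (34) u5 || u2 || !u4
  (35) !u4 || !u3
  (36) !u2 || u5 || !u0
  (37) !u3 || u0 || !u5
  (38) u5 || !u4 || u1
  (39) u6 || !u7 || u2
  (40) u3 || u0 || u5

True

Suppose u5 = false.
(u6) alone gives u6 = true.
(!u1) alone gives u1 = false.
But (u1) is also a unit clause — contradiction.
So every satisfying assignment has u5 = True.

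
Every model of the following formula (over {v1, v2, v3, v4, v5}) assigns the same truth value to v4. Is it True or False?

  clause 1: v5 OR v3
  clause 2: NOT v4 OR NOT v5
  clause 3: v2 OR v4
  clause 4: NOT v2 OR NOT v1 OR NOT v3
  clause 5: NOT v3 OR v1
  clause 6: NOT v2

Suppose v4 = false.
From the singleton clause (v2), v2 = true.
That conflicts with the unit clause (NOT v2).
So every satisfying assignment has v4 = True.

True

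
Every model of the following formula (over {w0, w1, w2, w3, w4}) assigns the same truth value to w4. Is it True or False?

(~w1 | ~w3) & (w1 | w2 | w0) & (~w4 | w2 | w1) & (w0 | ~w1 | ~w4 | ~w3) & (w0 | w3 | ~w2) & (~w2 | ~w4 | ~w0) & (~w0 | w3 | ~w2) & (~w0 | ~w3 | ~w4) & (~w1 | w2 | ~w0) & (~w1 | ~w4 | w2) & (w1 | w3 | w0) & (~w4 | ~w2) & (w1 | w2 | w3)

Suppose w4 = 1.
From the singleton clause (~w2), w2 = 0.
From the singleton clause (w1), w1 = 1.
Now (~w1) is unsatisfied and unit — conflict.
So every satisfying assignment has w4 = False.

False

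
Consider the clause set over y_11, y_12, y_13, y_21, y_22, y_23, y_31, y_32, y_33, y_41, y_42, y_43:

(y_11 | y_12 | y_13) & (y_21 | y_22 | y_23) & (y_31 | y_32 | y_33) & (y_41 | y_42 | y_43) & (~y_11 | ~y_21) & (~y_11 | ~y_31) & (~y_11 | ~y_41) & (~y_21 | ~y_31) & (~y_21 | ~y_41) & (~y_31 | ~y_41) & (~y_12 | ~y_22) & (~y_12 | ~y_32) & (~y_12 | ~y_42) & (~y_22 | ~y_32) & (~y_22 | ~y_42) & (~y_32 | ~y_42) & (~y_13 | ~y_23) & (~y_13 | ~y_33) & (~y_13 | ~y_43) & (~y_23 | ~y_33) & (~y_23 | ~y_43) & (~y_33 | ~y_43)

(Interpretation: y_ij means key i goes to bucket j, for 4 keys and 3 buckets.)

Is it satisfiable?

Suppose y_11 = 0.
Suppose y_12 = 1.
From the singleton clause (~y_22), y_22 = 0.
From the singleton clause (~y_32), y_32 = 0.
From the singleton clause (~y_42), y_42 = 0.
Suppose y_21 = 1.
From the singleton clause (~y_31), y_31 = 0.
From the singleton clause (y_33), y_33 = 1.
From the singleton clause (~y_41), y_41 = 0.
From the singleton clause (y_43), y_43 = 1.
That conflicts with the unit clause (~y_43).
Undo y_21 and try y_21 = 0.
From the singleton clause (y_23), y_23 = 1.
From the singleton clause (~y_13), y_13 = 0.
From the singleton clause (~y_33), y_33 = 0.
From the singleton clause (y_31), y_31 = 1.
From the singleton clause (~y_41), y_41 = 0.
From the singleton clause (y_43), y_43 = 1.
That conflicts with the unit clause (~y_43).
Both values of y_21 lead to a conflict.
Undo y_12 and try y_12 = 0.
From the singleton clause (y_13), y_13 = 1.
From the singleton clause (~y_23), y_23 = 0.
From the singleton clause (~y_33), y_33 = 0.
From the singleton clause (~y_43), y_43 = 0.
Suppose y_21 = 1.
From the singleton clause (~y_31), y_31 = 0.
From the singleton clause (y_32), y_32 = 1.
From the singleton clause (~y_41), y_41 = 0.
From the singleton clause (y_42), y_42 = 1.
That conflicts with the unit clause (~y_42).
Undo y_21 and try y_21 = 0.
From the singleton clause (y_22), y_22 = 1.
From the singleton clause (~y_32), y_32 = 0.
From the singleton clause (y_31), y_31 = 1.
From the singleton clause (~y_41), y_41 = 0.
From the singleton clause (y_42), y_42 = 1.
That conflicts with the unit clause (~y_42).
Both values of y_21 lead to a conflict.
Both values of y_12 lead to a conflict.
Undo y_11 and try y_11 = 1.
From the singleton clause (~y_21), y_21 = 0.
From the singleton clause (~y_31), y_31 = 0.
From the singleton clause (~y_41), y_41 = 0.
Suppose y_22 = 1.
From the singleton clause (~y_12), y_12 = 0.
From the singleton clause (~y_32), y_32 = 0.
From the singleton clause (y_33), y_33 = 1.
From the singleton clause (~y_42), y_42 = 0.
From the singleton clause (y_43), y_43 = 1.
That conflicts with the unit clause (~y_43).
Undo y_22 and try y_22 = 0.
From the singleton clause (y_23), y_23 = 1.
From the singleton clause (~y_13), y_13 = 0.
From the singleton clause (~y_33), y_33 = 0.
From the singleton clause (y_32), y_32 = 1.
From the singleton clause (~y_12), y_12 = 0.
From the singleton clause (~y_42), y_42 = 0.
From the singleton clause (y_43), y_43 = 1.
That conflicts with the unit clause (~y_43).
Both values of y_22 lead to a conflict.
Both values of y_11 lead to a conflict.
No assignment satisfies every clause.

No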